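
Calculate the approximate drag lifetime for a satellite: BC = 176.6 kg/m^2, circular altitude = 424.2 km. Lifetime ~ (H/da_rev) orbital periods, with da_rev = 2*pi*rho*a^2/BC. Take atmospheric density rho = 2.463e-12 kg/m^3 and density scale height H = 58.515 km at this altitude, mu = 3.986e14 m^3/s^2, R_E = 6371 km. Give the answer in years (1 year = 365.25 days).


a = R_E + alt = 6795.2000 km = 6.7952e+06 m
da_rev = 2*pi*rho*a^2/BC = 2*pi*2.463e-12*(6.7952e+06)^2/176.6 = 4.046300 m per revolution
N = H/da_rev = 58515.0000 m / 4.046300 m = 14461.3601 revolutions
P = 2*pi*sqrt(a^3/mu) = 5574.6112 s
lifetime = N*P = 14461.3601 * 5574.6112 = 8.0616461e+07 s = 933.0609 days
years = 933.0609 / 365.25 = 2.5546 years

2.5546 years


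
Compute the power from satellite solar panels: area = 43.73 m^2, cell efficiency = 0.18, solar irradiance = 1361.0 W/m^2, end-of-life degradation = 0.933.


P = area * eta * S * degradation
P = 43.73 * 0.18 * 1361.0 * 0.933
P = 9995.2060 W

9995.2060 W


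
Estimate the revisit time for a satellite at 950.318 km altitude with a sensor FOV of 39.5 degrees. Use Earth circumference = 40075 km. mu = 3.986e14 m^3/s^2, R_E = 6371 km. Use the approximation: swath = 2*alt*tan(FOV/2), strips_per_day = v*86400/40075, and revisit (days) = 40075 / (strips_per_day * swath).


swath = 2*950.318*tan(0.3447025) = 682.3981 km
v = sqrt(mu/r) = 7378.6008 m/s = 7.3786 km/s
strips/day = v*86400/40075 = 7.3786*86400/40075 = 15.9080
coverage/day = strips * swath = 15.9080 * 682.3981 = 10855.5542 km
revisit = 40075 / 10855.5542 = 3.6917 days

3.6917 days


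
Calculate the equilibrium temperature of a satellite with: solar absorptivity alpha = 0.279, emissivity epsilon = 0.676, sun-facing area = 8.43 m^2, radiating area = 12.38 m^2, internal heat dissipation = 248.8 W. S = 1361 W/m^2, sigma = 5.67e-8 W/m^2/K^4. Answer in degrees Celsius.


Numerator = alpha*S*A_sun + Q_int = 0.279*1361*8.43 + 248.8 = 3449.8312 W
Denominator = eps*sigma*A_rad = 0.676*5.67e-8*12.38 = 4.745155e-07 W/K^4
T^4 = 7.2702181e+09 K^4
T = 292.0027 K = 18.8527 C

18.8527 degrees Celsius


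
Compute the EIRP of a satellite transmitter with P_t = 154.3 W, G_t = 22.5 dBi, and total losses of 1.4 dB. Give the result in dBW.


Pt = 154.3 W = 21.8837 dBW
EIRP = Pt_dBW + Gt - losses = 21.8837 + 22.5 - 1.4 = 42.9837 dBW

42.9837 dBW


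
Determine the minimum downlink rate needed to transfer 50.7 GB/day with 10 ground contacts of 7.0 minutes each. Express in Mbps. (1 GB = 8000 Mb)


total contact time = 10 * 7.0 * 60 = 4200.0000 s
data = 50.7 GB = 405600.0000 Mb
rate = 405600.0000 / 4200.0000 = 96.5714 Mbps

96.5714 Mbps


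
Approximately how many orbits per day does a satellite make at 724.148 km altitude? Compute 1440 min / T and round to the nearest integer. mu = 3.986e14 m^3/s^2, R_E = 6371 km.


r = 7.095148e+06 m
T = 2*pi*sqrt(r^3/mu) = 5947.7596 s = 99.1293 min
revs/day = 1440 / 99.1293 = 14.5265
Rounded: 15 revolutions per day

15 revolutions per day


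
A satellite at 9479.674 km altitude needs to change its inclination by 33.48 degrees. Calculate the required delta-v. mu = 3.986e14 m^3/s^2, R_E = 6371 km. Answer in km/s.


r = 15850.6740 km = 1.5850674e+07 m
V = sqrt(mu/r) = 5014.6980 m/s
di = 33.48 deg = 0.5843362 rad
dV = 2*V*sin(di/2) = 2*5014.6980*sin(0.2921681)
dV = 2888.7582 m/s = 2.8888 km/s

2.8888 km/s


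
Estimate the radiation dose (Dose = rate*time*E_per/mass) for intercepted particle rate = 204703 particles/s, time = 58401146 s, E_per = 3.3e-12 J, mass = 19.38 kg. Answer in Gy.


Total energy deposited = rate * time * E_per
  = 204703 * 58401146 * 3.3e-12 = 39.4511 J
Dose = E_total / mass = 39.4511 / 19.38
Dose = 2.0357 Gy

2.0357 Gy


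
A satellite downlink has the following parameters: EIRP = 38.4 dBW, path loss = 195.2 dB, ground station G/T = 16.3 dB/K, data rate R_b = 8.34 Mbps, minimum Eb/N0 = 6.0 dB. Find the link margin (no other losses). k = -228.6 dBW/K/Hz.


C/N0 = EIRP - FSPL + G/T - k = 38.4 - 195.2 + 16.3 - (-228.6)
C/N0 = 88.1000 dB-Hz
R_b = 8.34 Mbps = 8.34e+06 bps -> 10*log10(R_b) = 69.2117 dB-Hz
Eb/N0 = C/N0 - 10*log10(R_b) = 88.1000 - 69.2117 = 18.8883 dB
Margin = Eb/N0 - Eb/N0_req = 18.8883 - 6.0 = 12.8883 dB (link closes)

12.8883 dB


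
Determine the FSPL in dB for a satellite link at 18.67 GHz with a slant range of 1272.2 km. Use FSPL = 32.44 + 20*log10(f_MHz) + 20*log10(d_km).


f = 18.67 GHz = 18670.0000 MHz
d = 1272.2 km
FSPL = 32.44 + 20*log10(18670.0000) + 20*log10(1272.2)
FSPL = 32.44 + 85.4229 + 62.0911
FSPL = 179.9540 dB

179.9540 dB


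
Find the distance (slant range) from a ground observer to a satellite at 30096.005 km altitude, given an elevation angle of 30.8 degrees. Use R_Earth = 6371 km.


h = 30096.005 km, el = 30.8 deg
d = -R_E*sin(el) + sqrt((R_E*sin(el))^2 + 2*R_E*h + h^2)
d = -6371.0000*sin(0.5375614) + sqrt((6371.0000*0.5120429)^2 + 2*6371.0000*30096.005 + 30096.005^2)
d = 32791.8305 km

32791.8305 km


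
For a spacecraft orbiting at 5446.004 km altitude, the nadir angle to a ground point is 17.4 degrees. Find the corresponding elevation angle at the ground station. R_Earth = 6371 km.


r = R_E + alt = 11817.0040 km
Law of sines in the satellite / Earth-center / ground-point triangle:
  sin(nadir)/R_E = sin(90 + el)/r  =>  cos(el) = (r/R_E)*sin(nadir)
cos(el) = (11817.0040 / 6371.0000) * sin(17.4 deg) = 0.5546643
el = arccos(0.5546643) = 56.3124 deg
(Earth-central angle = 90 - nadir - el = 16.2876 deg)

56.3124 degrees


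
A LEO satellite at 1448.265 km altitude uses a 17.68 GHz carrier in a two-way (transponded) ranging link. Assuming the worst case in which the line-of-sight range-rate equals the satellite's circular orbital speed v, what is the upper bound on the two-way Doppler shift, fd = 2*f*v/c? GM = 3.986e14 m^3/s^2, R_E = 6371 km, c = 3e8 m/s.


r = 7.819265e+06 m
v = sqrt(mu/r) = 7139.7940 m/s (worst-case radial velocity)
f = 17.68 GHz = 1.768e+10 Hz
fd = 2*f*v/c = 2*1.768e+10*7139.7940/3.0e+08
fd = 841543.7189 Hz

841543.7189 Hz


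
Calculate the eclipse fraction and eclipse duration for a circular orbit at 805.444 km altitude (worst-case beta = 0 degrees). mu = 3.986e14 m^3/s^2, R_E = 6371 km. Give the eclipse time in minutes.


r = 7176.4440 km
T = 100.8379 min
Eclipse fraction = arcsin(R_E/r)/pi = arcsin(6371.0000/7176.4440)/pi
= arcsin(0.8877656)/pi = 0.3477433
Eclipse duration = 0.3477433 * 100.8379 = 35.0657 min

35.0657 minutes


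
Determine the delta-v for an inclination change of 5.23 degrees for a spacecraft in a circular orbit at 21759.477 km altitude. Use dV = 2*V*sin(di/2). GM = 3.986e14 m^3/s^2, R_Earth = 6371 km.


r = 28130.4770 km = 2.8130477e+07 m
V = sqrt(mu/r) = 3764.2642 m/s
di = 5.23 deg = 0.09128072 rad
dV = 2*V*sin(di/2) = 2*3764.2642*sin(0.04564036)
dV = 343.4855 m/s = 0.3434855 km/s

0.3435 km/s


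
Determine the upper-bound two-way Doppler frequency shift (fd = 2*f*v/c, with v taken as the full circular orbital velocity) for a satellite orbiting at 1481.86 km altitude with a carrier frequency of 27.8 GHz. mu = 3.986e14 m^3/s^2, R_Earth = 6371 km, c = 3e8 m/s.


r = 7.85286e+06 m
v = sqrt(mu/r) = 7124.5054 m/s (worst-case radial velocity)
f = 27.8 GHz = 2.78e+10 Hz
fd = 2*f*v/c = 2*2.78e+10*7124.5054/3.0e+08
fd = 1.3204083e+06 Hz

1.3204e+06 Hz


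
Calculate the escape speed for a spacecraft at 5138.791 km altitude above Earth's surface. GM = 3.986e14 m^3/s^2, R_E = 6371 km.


r = 6371.0 + 5138.791 = 11509.7910 km = 1.1509791e+07 m
v_esc = sqrt(2*mu/r) = sqrt(2*3.986e14 / 1.1509791e+07)
v_esc = 8322.4257 m/s = 8.3224 km/s

8.3224 km/s


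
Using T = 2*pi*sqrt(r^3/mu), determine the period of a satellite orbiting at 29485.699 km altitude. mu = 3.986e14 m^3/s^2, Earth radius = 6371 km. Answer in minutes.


r = 35856.6990 km = 3.5856699e+07 m
T = 2*pi*sqrt(r^3/mu) = 2*pi*sqrt(4.6101061e+22 / 3.986e14)
T = 67571.9854 s = 1126.1998 min

1126.1998 minutes


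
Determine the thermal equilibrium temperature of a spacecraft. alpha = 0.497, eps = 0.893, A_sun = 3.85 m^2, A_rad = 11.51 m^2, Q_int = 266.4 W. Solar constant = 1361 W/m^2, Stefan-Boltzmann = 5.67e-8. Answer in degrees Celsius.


Numerator = alpha*S*A_sun + Q_int = 0.497*1361*3.85 + 266.4 = 2870.6055 W
Denominator = eps*sigma*A_rad = 0.893*5.67e-8*11.51 = 5.8278698e-07 W/K^4
T^4 = 4.9256513e+09 K^4
T = 264.9207 K = -8.2293 C

-8.2293 degrees Celsius


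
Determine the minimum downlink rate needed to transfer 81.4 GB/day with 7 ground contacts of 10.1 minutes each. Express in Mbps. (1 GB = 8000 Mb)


total contact time = 7 * 10.1 * 60 = 4242.0000 s
data = 81.4 GB = 651200.0000 Mb
rate = 651200.0000 / 4242.0000 = 153.5125 Mbps

153.5125 Mbps


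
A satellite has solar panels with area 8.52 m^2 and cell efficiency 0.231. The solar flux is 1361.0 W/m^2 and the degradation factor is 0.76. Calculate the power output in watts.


P = area * eta * S * degradation
P = 8.52 * 0.231 * 1361.0 * 0.76
P = 2035.7446 W

2035.7446 W


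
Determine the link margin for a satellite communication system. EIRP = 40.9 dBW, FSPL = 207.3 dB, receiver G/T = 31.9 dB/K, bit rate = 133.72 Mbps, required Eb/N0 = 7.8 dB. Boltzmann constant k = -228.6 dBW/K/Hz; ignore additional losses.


C/N0 = EIRP - FSPL + G/T - k = 40.9 - 207.3 + 31.9 - (-228.6)
C/N0 = 94.1000 dB-Hz
R_b = 133.72 Mbps = 1.3372e+08 bps -> 10*log10(R_b) = 81.2620 dB-Hz
Eb/N0 = C/N0 - 10*log10(R_b) = 94.1000 - 81.2620 = 12.8380 dB
Margin = Eb/N0 - Eb/N0_req = 12.8380 - 7.8 = 5.0380 dB (link closes)

5.0380 dB


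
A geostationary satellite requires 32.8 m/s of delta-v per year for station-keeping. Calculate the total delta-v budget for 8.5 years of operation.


dV = rate * years = 32.8 * 8.5
dV = 278.8000 m/s

278.8000 m/s


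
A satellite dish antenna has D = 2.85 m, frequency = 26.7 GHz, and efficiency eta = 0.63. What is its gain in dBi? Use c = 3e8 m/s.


lambda = c/f = 3e8 / 2.67e+10 = 0.01123596 m
G = eta*(pi*D/lambda)^2 = 0.63*(pi*2.85/0.01123596)^2
G = 400046.0883 (linear)
G = 10*log10(400046.0883) = 56.0211 dBi

56.0211 dBi


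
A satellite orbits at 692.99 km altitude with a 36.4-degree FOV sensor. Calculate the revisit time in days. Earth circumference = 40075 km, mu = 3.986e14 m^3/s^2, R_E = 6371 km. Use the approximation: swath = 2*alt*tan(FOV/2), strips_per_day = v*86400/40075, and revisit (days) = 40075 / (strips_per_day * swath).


swath = 2*692.99*tan(0.3176499) = 455.6870 km
v = sqrt(mu/r) = 7511.7930 m/s = 7.5118 km/s
strips/day = v*86400/40075 = 7.5118*86400/40075 = 16.1951
coverage/day = strips * swath = 16.1951 * 455.6870 = 7379.9003 km
revisit = 40075 / 7379.9003 = 5.4303 days

5.4303 days


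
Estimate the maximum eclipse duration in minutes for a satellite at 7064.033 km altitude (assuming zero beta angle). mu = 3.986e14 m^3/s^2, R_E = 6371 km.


r = 13435.0330 km
T = 258.2962 min
Eclipse fraction = arcsin(R_E/r)/pi = arcsin(6371.0000/13435.0330)/pi
= arcsin(0.474208)/pi = 0.1572655
Eclipse duration = 0.1572655 * 258.2962 = 40.6211 min

40.6211 minutes


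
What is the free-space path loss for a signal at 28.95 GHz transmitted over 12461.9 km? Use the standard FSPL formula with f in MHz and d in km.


f = 28.95 GHz = 28950.0000 MHz
d = 12461.9 km
FSPL = 32.44 + 20*log10(28950.0000) + 20*log10(12461.9)
FSPL = 32.44 + 89.2330 + 81.9117
FSPL = 203.5847 dB

203.5847 dB


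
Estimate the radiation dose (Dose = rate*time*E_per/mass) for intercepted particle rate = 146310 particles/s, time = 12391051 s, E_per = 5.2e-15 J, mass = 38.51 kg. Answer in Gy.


Total energy deposited = rate * time * E_per
  = 146310 * 12391051 * 5.2e-15 = 0.00942726 J
Dose = E_total / mass = 0.00942726 / 38.51
Dose = 2.4480032e-04 Gy

2.4480e-04 Gy


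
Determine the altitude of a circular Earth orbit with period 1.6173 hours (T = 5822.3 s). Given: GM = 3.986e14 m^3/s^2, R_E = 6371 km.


T = 5822.3 s
r = (mu*T^2/(4*pi^2))^(1/3) = (3.986e14 * 5822.3^2 / (4*pi^2))^(1/3)
r = 6.9950191e+06 m = 6995.0191 km
alt = r - R_E = 6995.0191 - 6371 = 624.0191 km

624.0191 km


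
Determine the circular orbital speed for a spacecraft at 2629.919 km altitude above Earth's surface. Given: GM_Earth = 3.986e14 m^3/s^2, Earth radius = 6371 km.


r = R_E + alt = 6371.0 + 2629.919 = 9000.9190 km = 9.000919e+06 m
v = sqrt(mu/r) = sqrt(3.986e14 / 9.000919e+06) = 6654.6500 m/s = 6.6547 km/s

6.6547 km/s


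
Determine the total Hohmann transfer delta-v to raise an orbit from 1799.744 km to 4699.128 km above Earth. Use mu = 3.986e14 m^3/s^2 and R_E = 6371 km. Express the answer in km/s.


r1 = 8170.7440 km = 8.170744e+06 m
r2 = 11070.1280 km = 1.1070128e+07 m
dv1 = sqrt(mu/r1)*(sqrt(2*r2/(r1+r2)) - 1) = 507.7875 m/s
dv2 = sqrt(mu/r2)*(1 - sqrt(2*r1/(r1+r2))) = 470.5596 m/s
total dv = |dv1| + |dv2| = 507.7875 + 470.5596 = 978.3472 m/s = 0.9783472 km/s

0.9783 km/s


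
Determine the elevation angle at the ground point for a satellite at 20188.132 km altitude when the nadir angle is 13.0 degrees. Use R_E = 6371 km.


r = R_E + alt = 26559.1320 km
Law of sines in the satellite / Earth-center / ground-point triangle:
  sin(nadir)/R_E = sin(90 + el)/r  =>  cos(el) = (r/R_E)*sin(nadir)
cos(el) = (26559.1320 / 6371.0000) * sin(13.0 deg) = 0.9377656
el = arccos(0.9377656) = 20.3204 deg
(Earth-central angle = 90 - nadir - el = 56.6796 deg)

20.3204 degrees


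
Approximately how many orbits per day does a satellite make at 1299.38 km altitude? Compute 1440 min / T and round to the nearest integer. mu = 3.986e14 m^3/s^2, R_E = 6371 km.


r = 7.67038e+06 m
T = 2*pi*sqrt(r^3/mu) = 6685.5408 s = 111.4257 min
revs/day = 1440 / 111.4257 = 12.9234
Rounded: 13 revolutions per day

13 revolutions per day


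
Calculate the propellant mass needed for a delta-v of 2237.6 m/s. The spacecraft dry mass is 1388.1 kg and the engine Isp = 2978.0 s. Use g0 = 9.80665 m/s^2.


ve = Isp * g0 = 2978.0 * 9.80665 = 29204.203700 m/s
mass ratio = exp(dv/ve) = exp(2237.6/29204.203700) = 1.07963077
m_prop = m_dry * (mr - 1) = 1388.1 * (1.07963077 - 1)
m_prop = 110.5355 kg

110.5355 kg


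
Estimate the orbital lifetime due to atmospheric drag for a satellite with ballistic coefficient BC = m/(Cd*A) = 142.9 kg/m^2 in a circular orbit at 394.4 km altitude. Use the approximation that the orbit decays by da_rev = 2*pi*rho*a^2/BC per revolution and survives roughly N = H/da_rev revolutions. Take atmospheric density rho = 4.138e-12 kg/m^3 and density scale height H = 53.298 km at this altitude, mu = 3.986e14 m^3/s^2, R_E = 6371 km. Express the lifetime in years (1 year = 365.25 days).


a = R_E + alt = 6765.4000 km = 6.7654e+06 m
da_rev = 2*pi*rho*a^2/BC = 2*pi*4.138e-12*(6.7654e+06)^2/142.9 = 8.327700 m per revolution
N = H/da_rev = 53298.0000 m / 8.327700 m = 6400.0863 revolutions
P = 2*pi*sqrt(a^3/mu) = 5537.9807 s
lifetime = N*P = 6400.0863 * 5537.9807 = 3.5443554e+07 s = 410.2263 days
years = 410.2263 / 365.25 = 1.1231 years

1.1231 years


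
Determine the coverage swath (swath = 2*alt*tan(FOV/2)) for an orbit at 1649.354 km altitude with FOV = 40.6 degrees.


FOV = 40.6 deg = 0.7086037 rad
swath = 2 * alt * tan(FOV/2) = 2 * 1649.354 * tan(0.3543018)
swath = 2 * 1649.354 * 0.3699112
swath = 1220.2291 km

1220.2291 km


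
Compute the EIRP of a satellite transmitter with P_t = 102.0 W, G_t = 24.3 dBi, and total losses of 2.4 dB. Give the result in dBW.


Pt = 102.0 W = 20.0860 dBW
EIRP = Pt_dBW + Gt - losses = 20.0860 + 24.3 - 2.4 = 41.9860 dBW

41.9860 dBW


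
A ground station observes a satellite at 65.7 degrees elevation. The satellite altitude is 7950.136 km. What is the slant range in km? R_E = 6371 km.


h = 7950.136 km, el = 65.7 deg
d = -R_E*sin(el) + sqrt((R_E*sin(el))^2 + 2*R_E*h + h^2)
d = -6371.0000*sin(1.1467) + sqrt((6371.0000*0.9114033)^2 + 2*6371.0000*7950.136 + 7950.136^2)
d = 8272.5591 km

8272.5591 km


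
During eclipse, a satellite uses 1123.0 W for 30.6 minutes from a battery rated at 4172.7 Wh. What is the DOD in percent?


E_used = P * t / 60 = 1123.0 * 30.6 / 60 = 572.7300 Wh
DOD = E_used / E_total * 100 = 572.7300 / 4172.7 * 100
DOD = 13.7256 %

13.7256 %


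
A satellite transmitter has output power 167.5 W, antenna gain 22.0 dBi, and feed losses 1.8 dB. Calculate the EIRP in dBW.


Pt = 167.5 W = 22.2401 dBW
EIRP = Pt_dBW + Gt - losses = 22.2401 + 22.0 - 1.8 = 42.4401 dBW

42.4401 dBW


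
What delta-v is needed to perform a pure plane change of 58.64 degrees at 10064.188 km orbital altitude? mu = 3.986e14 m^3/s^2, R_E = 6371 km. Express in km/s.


r = 16435.1880 km = 1.6435188e+07 m
V = sqrt(mu/r) = 4924.7173 m/s
di = 58.64 deg = 1.0235 rad
dV = 2*V*sin(di/2) = 2*4924.7173*sin(0.5117305)
dV = 4823.1385 m/s = 4.8231 km/s

4.8231 km/s


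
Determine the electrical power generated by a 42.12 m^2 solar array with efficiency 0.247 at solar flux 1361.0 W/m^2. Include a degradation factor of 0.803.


P = area * eta * S * degradation
P = 42.12 * 0.247 * 1361.0 * 0.803
P = 11369.9613 W

11369.9613 W


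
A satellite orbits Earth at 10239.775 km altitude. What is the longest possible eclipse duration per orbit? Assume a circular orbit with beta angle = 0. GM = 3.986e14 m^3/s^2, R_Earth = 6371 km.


r = 16610.7750 km
T = 355.0952 min
Eclipse fraction = arcsin(R_E/r)/pi = arcsin(6371.0000/16610.7750)/pi
= arcsin(0.3835462)/pi = 0.1252973
Eclipse duration = 0.1252973 * 355.0952 = 44.4925 min

44.4925 minutes


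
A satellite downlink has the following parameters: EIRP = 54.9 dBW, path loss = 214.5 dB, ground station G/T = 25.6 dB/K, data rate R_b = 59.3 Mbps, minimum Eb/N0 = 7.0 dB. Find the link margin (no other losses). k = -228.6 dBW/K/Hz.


C/N0 = EIRP - FSPL + G/T - k = 54.9 - 214.5 + 25.6 - (-228.6)
C/N0 = 94.6000 dB-Hz
R_b = 59.3 Mbps = 5.93e+07 bps -> 10*log10(R_b) = 77.7305 dB-Hz
Eb/N0 = C/N0 - 10*log10(R_b) = 94.6000 - 77.7305 = 16.8695 dB
Margin = Eb/N0 - Eb/N0_req = 16.8695 - 7.0 = 9.8695 dB (link closes)

9.8695 dB


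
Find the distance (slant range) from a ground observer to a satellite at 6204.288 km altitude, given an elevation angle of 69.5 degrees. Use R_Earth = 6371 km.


h = 6204.288 km, el = 69.5 deg
d = -R_E*sin(el) + sqrt((R_E*sin(el))^2 + 2*R_E*h + h^2)
d = -6371.0000*sin(1.2130) + sqrt((6371.0000*0.9366722)^2 + 2*6371.0000*6204.288 + 6204.288^2)
d = 6408.2339 km

6408.2339 km


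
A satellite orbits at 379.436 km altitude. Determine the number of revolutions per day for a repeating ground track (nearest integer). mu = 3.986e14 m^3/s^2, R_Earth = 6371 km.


r = 6.750436e+06 m
T = 2*pi*sqrt(r^3/mu) = 5519.6172 s = 91.9936 min
revs/day = 1440 / 91.9936 = 15.6533
Rounded: 16 revolutions per day

16 revolutions per day


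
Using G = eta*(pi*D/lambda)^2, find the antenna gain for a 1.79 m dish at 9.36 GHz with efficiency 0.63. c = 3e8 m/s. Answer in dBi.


lambda = c/f = 3e8 / 9.36e+09 = 0.03205128 m
G = eta*(pi*D/lambda)^2 = 0.63*(pi*1.79/0.03205128)^2
G = 19393.4710 (linear)
G = 10*log10(19393.4710) = 42.8766 dBi

42.8766 dBi


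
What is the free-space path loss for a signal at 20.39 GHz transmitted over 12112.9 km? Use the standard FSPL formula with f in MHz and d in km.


f = 20.39 GHz = 20390.0000 MHz
d = 12112.9 km
FSPL = 32.44 + 20*log10(20390.0000) + 20*log10(12112.9)
FSPL = 32.44 + 86.1883 + 81.6650
FSPL = 200.2933 dB

200.2933 dB


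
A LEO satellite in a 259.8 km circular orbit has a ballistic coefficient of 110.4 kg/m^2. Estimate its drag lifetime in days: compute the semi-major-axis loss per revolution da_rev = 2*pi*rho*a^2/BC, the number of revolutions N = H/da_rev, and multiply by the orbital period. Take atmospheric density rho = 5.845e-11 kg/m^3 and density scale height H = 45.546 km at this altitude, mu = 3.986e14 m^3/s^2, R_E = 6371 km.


a = R_E + alt = 6630.8000 km = 6.6308e+06 m
da_rev = 2*pi*rho*a^2/BC = 2*pi*5.845e-11*(6.6308e+06)^2/110.4 = 146.260538 m per revolution
N = H/da_rev = 45546.0000 m / 146.260538 m = 311.4032 revolutions
P = 2*pi*sqrt(a^3/mu) = 5373.5354 s
lifetime = N*P = 311.4032 * 5373.5354 = 1.6733361e+06 s = 19.3673 days

19.3673 days


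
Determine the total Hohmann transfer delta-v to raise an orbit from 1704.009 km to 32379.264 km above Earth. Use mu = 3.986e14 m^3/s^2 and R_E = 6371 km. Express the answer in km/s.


r1 = 8075.0090 km = 8.075009e+06 m
r2 = 38750.2640 km = 3.8750264e+07 m
dv1 = sqrt(mu/r1)*(sqrt(2*r2/(r1+r2)) - 1) = 2012.9475 m/s
dv2 = sqrt(mu/r2)*(1 - sqrt(2*r1/(r1+r2))) = 1323.6867 m/s
total dv = |dv1| + |dv2| = 2012.9475 + 1323.6867 = 3336.6343 m/s = 3.3366 km/s

3.3366 km/s


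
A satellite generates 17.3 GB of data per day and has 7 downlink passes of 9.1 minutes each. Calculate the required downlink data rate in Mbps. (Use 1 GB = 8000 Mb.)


total contact time = 7 * 9.1 * 60 = 3822.0000 s
data = 17.3 GB = 138400.0000 Mb
rate = 138400.0000 / 3822.0000 = 36.2114 Mbps

36.2114 Mbps


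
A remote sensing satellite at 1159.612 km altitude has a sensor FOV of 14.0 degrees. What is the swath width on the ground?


FOV = 14.0 deg = 0.2443461 rad
swath = 2 * alt * tan(FOV/2) = 2 * 1159.612 * tan(0.122173)
swath = 2 * 1159.612 * 0.1227846
swath = 284.7649 km

284.7649 km


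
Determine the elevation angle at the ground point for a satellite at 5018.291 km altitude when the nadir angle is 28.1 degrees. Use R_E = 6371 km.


r = R_E + alt = 11389.2910 km
Law of sines in the satellite / Earth-center / ground-point triangle:
  sin(nadir)/R_E = sin(90 + el)/r  =>  cos(el) = (r/R_E)*sin(nadir)
cos(el) = (11389.2910 / 6371.0000) * sin(28.1 deg) = 0.8420172
el = arccos(0.8420172) = 32.6463 deg
(Earth-central angle = 90 - nadir - el = 29.2537 deg)

32.6463 degrees


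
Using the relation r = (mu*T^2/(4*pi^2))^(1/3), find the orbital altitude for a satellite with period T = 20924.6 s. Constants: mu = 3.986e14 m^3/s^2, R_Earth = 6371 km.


T = 20924.6 s
r = (mu*T^2/(4*pi^2))^(1/3) = (3.986e14 * 20924.6^2 / (4*pi^2))^(1/3)
r = 1.6412093e+07 m = 16412.0927 km
alt = r - R_E = 16412.0927 - 6371 = 10041.0927 km

10041.0927 km


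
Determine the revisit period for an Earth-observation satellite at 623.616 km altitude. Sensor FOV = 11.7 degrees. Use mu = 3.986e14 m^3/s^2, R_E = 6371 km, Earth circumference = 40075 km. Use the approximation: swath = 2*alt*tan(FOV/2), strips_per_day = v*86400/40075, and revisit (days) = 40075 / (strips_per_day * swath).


swath = 2*623.616*tan(0.1021018) = 127.7889 km
v = sqrt(mu/r) = 7548.9528 m/s = 7.5490 km/s
strips/day = v*86400/40075 = 7.5490*86400/40075 = 16.2752
coverage/day = strips * swath = 16.2752 * 127.7889 = 2079.7935 km
revisit = 40075 / 2079.7935 = 19.2687 days

19.2687 days


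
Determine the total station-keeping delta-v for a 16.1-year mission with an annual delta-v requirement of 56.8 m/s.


dV = rate * years = 56.8 * 16.1
dV = 914.4800 m/s

914.4800 m/s


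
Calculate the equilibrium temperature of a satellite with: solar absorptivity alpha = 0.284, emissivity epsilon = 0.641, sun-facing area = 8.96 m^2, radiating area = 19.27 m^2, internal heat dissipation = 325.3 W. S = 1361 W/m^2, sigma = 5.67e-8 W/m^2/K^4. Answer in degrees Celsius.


Numerator = alpha*S*A_sun + Q_int = 0.284*1361*8.96 + 325.3 = 3788.5550 W
Denominator = eps*sigma*A_rad = 0.641*5.67e-8*19.27 = 7.0036237e-07 W/K^4
T^4 = 5.4094212e+09 K^4
T = 271.1988 K = -1.9512 C

-1.9512 degrees Celsius


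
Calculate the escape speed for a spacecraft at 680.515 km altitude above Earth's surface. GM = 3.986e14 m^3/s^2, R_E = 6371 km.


r = 6371.0 + 680.515 = 7051.5150 km = 7.051515e+06 m
v_esc = sqrt(2*mu/r) = sqrt(2*3.986e14 / 7.051515e+06)
v_esc = 10632.6723 m/s = 10.6327 km/s

10.6327 km/s


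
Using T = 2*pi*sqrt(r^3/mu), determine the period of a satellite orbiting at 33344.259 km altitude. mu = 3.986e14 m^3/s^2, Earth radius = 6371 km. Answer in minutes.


r = 39715.2590 km = 3.9715259e+07 m
T = 2*pi*sqrt(r^3/mu) = 2*pi*sqrt(6.2642949e+22 / 3.986e14)
T = 78767.5468 s = 1312.7924 min

1312.7924 minutes


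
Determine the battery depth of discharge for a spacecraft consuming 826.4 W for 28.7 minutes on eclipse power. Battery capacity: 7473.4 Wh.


E_used = P * t / 60 = 826.4 * 28.7 / 60 = 395.2947 Wh
DOD = E_used / E_total * 100 = 395.2947 / 7473.4 * 100
DOD = 5.2894 %

5.2894 %


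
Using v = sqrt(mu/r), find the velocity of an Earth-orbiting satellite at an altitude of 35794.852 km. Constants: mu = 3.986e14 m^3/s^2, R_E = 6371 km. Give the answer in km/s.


r = R_E + alt = 6371.0 + 35794.852 = 42165.8520 km = 4.2165852e+07 m
v = sqrt(mu/r) = sqrt(3.986e14 / 4.2165852e+07) = 3074.5971 m/s = 3.0746 km/s

3.0746 km/s


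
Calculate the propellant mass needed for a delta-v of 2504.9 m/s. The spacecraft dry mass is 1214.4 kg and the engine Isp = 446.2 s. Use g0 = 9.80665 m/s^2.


ve = Isp * g0 = 446.2 * 9.80665 = 4375.727230 m/s
mass ratio = exp(dv/ve) = exp(2504.9/4375.727230) = 1.77261067
m_prop = m_dry * (mr - 1) = 1214.4 * (1.77261067 - 1)
m_prop = 938.2584 kg

938.2584 kg


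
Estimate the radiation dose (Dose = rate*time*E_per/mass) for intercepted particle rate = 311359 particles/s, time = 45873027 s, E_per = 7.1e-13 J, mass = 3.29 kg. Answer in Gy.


Total energy deposited = rate * time * E_per
  = 311359 * 45873027 * 7.1e-13 = 10.1409 J
Dose = E_total / mass = 10.1409 / 3.29
Dose = 3.0823 Gy

3.0823 Gy


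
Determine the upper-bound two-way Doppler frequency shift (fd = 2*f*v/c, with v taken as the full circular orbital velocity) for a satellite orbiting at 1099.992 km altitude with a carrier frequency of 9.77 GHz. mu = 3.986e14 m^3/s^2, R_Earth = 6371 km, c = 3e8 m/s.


r = 7.470992e+06 m
v = sqrt(mu/r) = 7304.3153 m/s (worst-case radial velocity)
f = 9.77 GHz = 9.77e+09 Hz
fd = 2*f*v/c = 2*9.77e+09*7304.3153/3.0e+08
fd = 475754.4029 Hz

475754.4029 Hz


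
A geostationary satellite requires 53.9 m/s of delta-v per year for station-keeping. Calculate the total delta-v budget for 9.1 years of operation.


dV = rate * years = 53.9 * 9.1
dV = 490.4900 m/s

490.4900 m/s


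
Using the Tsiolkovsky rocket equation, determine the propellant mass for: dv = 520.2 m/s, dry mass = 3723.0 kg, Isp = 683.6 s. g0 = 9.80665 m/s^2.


ve = Isp * g0 = 683.6 * 9.80665 = 6703.825940 m/s
mass ratio = exp(dv/ve) = exp(520.2/6703.825940) = 1.08068757
m_prop = m_dry * (mr - 1) = 3723.0 * (1.08068757 - 1)
m_prop = 300.3998 kg

300.3998 kg


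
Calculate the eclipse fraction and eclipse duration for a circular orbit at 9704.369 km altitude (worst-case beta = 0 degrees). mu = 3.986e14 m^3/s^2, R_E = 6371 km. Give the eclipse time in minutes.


r = 16075.3690 km
T = 338.0659 min
Eclipse fraction = arcsin(R_E/r)/pi = arcsin(6371.0000/16075.3690)/pi
= arcsin(0.3963206)/pi = 0.1297131
Eclipse duration = 0.1297131 * 338.0659 = 43.8516 min

43.8516 minutes


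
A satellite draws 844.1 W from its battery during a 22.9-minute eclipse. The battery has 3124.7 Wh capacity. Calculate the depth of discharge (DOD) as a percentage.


E_used = P * t / 60 = 844.1 * 22.9 / 60 = 322.1648 Wh
DOD = E_used / E_total * 100 = 322.1648 / 3124.7 * 100
DOD = 10.3103 %

10.3103 %


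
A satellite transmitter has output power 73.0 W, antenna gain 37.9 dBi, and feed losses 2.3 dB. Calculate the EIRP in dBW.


Pt = 73.0 W = 18.6332 dBW
EIRP = Pt_dBW + Gt - losses = 18.6332 + 37.9 - 2.3 = 54.2332 dBW

54.2332 dBW


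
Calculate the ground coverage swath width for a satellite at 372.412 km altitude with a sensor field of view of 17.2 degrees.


FOV = 17.2 deg = 0.3001966 rad
swath = 2 * alt * tan(FOV/2) = 2 * 372.412 * tan(0.1500983)
swath = 2 * 372.412 * 0.1512358
swath = 112.6440 km

112.6440 km


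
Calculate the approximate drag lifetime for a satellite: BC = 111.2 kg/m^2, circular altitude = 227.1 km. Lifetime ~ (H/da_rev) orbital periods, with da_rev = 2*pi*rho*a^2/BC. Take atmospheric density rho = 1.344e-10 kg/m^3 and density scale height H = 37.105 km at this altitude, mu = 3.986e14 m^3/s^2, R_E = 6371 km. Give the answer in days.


a = R_E + alt = 6598.1000 km = 6.5981e+06 m
da_rev = 2*pi*rho*a^2/BC = 2*pi*1.344e-10*(6.5981e+06)^2/111.2 = 330.607070 m per revolution
N = H/da_rev = 37105.0000 m / 330.607070 m = 112.2329 revolutions
P = 2*pi*sqrt(a^3/mu) = 5333.8348 s
lifetime = N*P = 112.2329 * 5333.8348 = 598631.9065 s = 6.9286 days

6.9286 days


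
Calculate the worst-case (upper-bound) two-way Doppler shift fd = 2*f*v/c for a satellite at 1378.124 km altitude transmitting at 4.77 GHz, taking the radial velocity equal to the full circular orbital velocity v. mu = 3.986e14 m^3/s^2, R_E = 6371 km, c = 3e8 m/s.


r = 7.749124e+06 m
v = sqrt(mu/r) = 7172.0340 m/s (worst-case radial velocity)
f = 4.77 GHz = 4.77e+09 Hz
fd = 2*f*v/c = 2*4.77e+09*7172.0340/3.0e+08
fd = 228070.6824 Hz

228070.6824 Hz


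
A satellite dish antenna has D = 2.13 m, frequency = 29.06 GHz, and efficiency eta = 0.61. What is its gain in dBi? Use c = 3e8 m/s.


lambda = c/f = 3e8 / 2.906e+10 = 0.01032347 m
G = eta*(pi*D/lambda)^2 = 0.61*(pi*2.13/0.01032347)^2
G = 256293.4444 (linear)
G = 10*log10(256293.4444) = 54.0874 dBi

54.0874 dBi


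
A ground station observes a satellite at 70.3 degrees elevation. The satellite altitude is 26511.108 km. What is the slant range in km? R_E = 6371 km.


h = 26511.108 km, el = 70.3 deg
d = -R_E*sin(el) + sqrt((R_E*sin(el))^2 + 2*R_E*h + h^2)
d = -6371.0000*sin(1.2270) + sqrt((6371.0000*0.9414705)^2 + 2*6371.0000*26511.108 + 26511.108^2)
d = 26813.7898 km

26813.7898 km


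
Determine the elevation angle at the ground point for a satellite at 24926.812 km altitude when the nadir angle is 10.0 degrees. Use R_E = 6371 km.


r = R_E + alt = 31297.8120 km
Law of sines in the satellite / Earth-center / ground-point triangle:
  sin(nadir)/R_E = sin(90 + el)/r  =>  cos(el) = (r/R_E)*sin(nadir)
cos(el) = (31297.8120 / 6371.0000) * sin(10.0 deg) = 0.8530542
el = arccos(0.8530542) = 31.4546 deg
(Earth-central angle = 90 - nadir - el = 48.5454 deg)

31.4546 degrees


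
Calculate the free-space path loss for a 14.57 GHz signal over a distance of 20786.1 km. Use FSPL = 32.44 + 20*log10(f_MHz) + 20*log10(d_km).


f = 14.57 GHz = 14570.0000 MHz
d = 20786.1 km
FSPL = 32.44 + 20*log10(14570.0000) + 20*log10(20786.1)
FSPL = 32.44 + 83.2692 + 86.3555
FSPL = 202.0647 dB

202.0647 dB


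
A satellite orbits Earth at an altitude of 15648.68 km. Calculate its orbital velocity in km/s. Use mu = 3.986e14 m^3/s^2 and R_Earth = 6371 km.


r = R_E + alt = 6371.0 + 15648.68 = 22019.6800 km = 2.201968e+07 m
v = sqrt(mu/r) = sqrt(3.986e14 / 2.201968e+07) = 4254.6432 m/s = 4.2546 km/s

4.2546 km/s


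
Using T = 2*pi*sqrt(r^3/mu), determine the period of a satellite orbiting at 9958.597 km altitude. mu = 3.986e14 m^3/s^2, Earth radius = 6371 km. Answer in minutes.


r = 16329.5970 km = 1.6329597e+07 m
T = 2*pi*sqrt(r^3/mu) = 2*pi*sqrt(4.3543807e+21 / 3.986e14)
T = 20767.0315 s = 346.1172 min

346.1172 minutes


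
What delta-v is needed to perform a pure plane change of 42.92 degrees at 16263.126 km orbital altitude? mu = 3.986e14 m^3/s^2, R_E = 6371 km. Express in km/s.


r = 22634.1260 km = 2.2634126e+07 m
V = sqrt(mu/r) = 4196.4957 m/s
di = 42.92 deg = 0.7490953 rad
dV = 2*V*sin(di/2) = 2*4196.4957*sin(0.3745477)
dV = 3070.5892 m/s = 3.0706 km/s

3.0706 km/s


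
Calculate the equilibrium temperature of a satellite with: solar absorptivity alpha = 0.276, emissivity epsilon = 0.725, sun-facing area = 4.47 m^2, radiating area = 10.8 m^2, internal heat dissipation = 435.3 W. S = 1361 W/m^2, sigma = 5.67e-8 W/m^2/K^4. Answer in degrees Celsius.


Numerator = alpha*S*A_sun + Q_int = 0.276*1361*4.47 + 435.3 = 2114.3929 W
Denominator = eps*sigma*A_rad = 0.725*5.67e-8*10.8 = 4.43961e-07 W/K^4
T^4 = 4.7625645e+09 K^4
T = 262.7001 K = -10.4499 C

-10.4499 degrees Celsius


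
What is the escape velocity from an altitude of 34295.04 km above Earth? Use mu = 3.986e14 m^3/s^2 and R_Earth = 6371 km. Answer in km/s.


r = 6371.0 + 34295.04 = 40666.0400 km = 4.066604e+07 m
v_esc = sqrt(2*mu/r) = sqrt(2*3.986e14 / 4.066604e+07)
v_esc = 4427.5931 m/s = 4.4276 km/s

4.4276 km/s


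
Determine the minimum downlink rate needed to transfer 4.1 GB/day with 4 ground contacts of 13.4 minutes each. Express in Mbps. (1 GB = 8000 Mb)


total contact time = 4 * 13.4 * 60 = 3216.0000 s
data = 4.1 GB = 32800.0000 Mb
rate = 32800.0000 / 3216.0000 = 10.1990 Mbps

10.1990 Mbps


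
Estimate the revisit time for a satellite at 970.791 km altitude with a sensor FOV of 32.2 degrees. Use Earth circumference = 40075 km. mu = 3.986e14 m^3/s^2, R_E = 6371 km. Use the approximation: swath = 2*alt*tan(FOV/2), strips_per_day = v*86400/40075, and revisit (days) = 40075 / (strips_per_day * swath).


swath = 2*970.791*tan(0.280998) = 560.4088 km
v = sqrt(mu/r) = 7368.3057 m/s = 7.3683 km/s
strips/day = v*86400/40075 = 7.3683*86400/40075 = 15.8858
coverage/day = strips * swath = 15.8858 * 560.4088 = 8902.5175 km
revisit = 40075 / 8902.5175 = 4.5015 days

4.5015 days


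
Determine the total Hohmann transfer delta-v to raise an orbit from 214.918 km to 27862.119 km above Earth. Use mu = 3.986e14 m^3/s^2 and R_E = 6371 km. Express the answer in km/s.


r1 = 6585.9180 km = 6.585918e+06 m
r2 = 34233.1190 km = 3.4233119e+07 m
dv1 = sqrt(mu/r1)*(sqrt(2*r2/(r1+r2)) - 1) = 2295.8594 m/s
dv2 = sqrt(mu/r2)*(1 - sqrt(2*r1/(r1+r2))) = 1473.9136 m/s
total dv = |dv1| + |dv2| = 2295.8594 + 1473.9136 = 3769.7730 m/s = 3.7698 km/s

3.7698 km/s


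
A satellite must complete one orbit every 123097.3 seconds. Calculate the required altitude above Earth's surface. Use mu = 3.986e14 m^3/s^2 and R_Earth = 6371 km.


T = 123097.3 s
r = (mu*T^2/(4*pi^2))^(1/3) = (3.986e14 * 123097.3^2 / (4*pi^2))^(1/3)
r = 5.3484122e+07 m = 53484.1220 km
alt = r - R_E = 53484.1220 - 6371 = 47113.1220 km

47113.1220 km


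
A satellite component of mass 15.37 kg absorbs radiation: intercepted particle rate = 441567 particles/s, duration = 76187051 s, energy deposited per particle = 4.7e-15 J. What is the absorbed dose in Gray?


Total energy deposited = rate * time * E_per
  = 441567 * 76187051 * 4.7e-15 = 0.1581159 J
Dose = E_total / mass = 0.1581159 / 15.37
Dose = 0.01028731 Gy

0.0103 Gy


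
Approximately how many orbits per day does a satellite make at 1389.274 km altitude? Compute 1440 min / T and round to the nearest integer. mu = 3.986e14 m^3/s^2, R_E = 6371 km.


r = 7.760274e+06 m
T = 2*pi*sqrt(r^3/mu) = 6803.4125 s = 113.3902 min
revs/day = 1440 / 113.3902 = 12.6995
Rounded: 13 revolutions per day

13 revolutions per day


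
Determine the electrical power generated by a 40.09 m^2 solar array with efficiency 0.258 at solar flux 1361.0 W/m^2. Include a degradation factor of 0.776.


P = area * eta * S * degradation
P = 40.09 * 0.258 * 1361.0 * 0.776
P = 10923.8470 W

10923.8470 W


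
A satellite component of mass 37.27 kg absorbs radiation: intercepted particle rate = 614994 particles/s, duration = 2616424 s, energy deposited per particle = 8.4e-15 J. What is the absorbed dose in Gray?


Total energy deposited = rate * time * E_per
  = 614994 * 2616424 * 8.4e-15 = 0.01351631 J
Dose = E_total / mass = 0.01351631 / 37.27
Dose = 3.6265936e-04 Gy

3.6266e-04 Gy


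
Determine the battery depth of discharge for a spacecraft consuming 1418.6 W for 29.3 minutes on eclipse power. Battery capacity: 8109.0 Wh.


E_used = P * t / 60 = 1418.6 * 29.3 / 60 = 692.7497 Wh
DOD = E_used / E_total * 100 = 692.7497 / 8109.0 * 100
DOD = 8.5430 %

8.5430 %


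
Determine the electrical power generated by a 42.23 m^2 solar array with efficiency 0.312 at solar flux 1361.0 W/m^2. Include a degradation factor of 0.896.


P = area * eta * S * degradation
P = 42.23 * 0.312 * 1361.0 * 0.896
P = 16067.2596 W

16067.2596 W


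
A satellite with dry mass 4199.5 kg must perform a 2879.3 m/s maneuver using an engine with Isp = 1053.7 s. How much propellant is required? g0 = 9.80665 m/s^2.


ve = Isp * g0 = 1053.7 * 9.80665 = 10333.267105 m/s
mass ratio = exp(dv/ve) = exp(2879.3/10333.267105) = 1.32133650
m_prop = m_dry * (mr - 1) = 4199.5 * (1.32133650 - 1)
m_prop = 1349.4526 kg

1349.4526 kg


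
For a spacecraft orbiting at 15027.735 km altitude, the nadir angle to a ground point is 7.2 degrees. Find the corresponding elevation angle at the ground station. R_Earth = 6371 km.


r = R_E + alt = 21398.7350 km
Law of sines in the satellite / Earth-center / ground-point triangle:
  sin(nadir)/R_E = sin(90 + el)/r  =>  cos(el) = (r/R_E)*sin(nadir)
cos(el) = (21398.7350 / 6371.0000) * sin(7.2 deg) = 0.4209657
el = arccos(0.4209657) = 65.1044 deg
(Earth-central angle = 90 - nadir - el = 17.6956 deg)

65.1044 degrees


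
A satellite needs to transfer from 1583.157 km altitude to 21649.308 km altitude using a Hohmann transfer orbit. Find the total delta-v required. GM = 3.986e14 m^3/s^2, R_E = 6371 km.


r1 = 7954.1570 km = 7.954157e+06 m
r2 = 28020.3080 km = 2.8020308e+07 m
dv1 = sqrt(mu/r1)*(sqrt(2*r2/(r1+r2)) - 1) = 1756.3981 m/s
dv2 = sqrt(mu/r2)*(1 - sqrt(2*r1/(r1+r2))) = 1263.5440 m/s
total dv = |dv1| + |dv2| = 1756.3981 + 1263.5440 = 3019.9421 m/s = 3.0199 km/s

3.0199 km/s


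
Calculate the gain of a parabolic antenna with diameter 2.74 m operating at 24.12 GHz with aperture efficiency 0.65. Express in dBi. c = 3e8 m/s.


lambda = c/f = 3e8 / 2.412e+10 = 0.01243781 m
G = eta*(pi*D/lambda)^2 = 0.65*(pi*2.74/0.01243781)^2
G = 311333.8378 (linear)
G = 10*log10(311333.8378) = 54.9323 dBi

54.9323 dBi


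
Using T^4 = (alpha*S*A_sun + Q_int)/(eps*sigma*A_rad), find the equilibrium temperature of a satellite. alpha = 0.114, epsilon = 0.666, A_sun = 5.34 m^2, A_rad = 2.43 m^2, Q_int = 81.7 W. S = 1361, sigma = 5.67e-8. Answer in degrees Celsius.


Numerator = alpha*S*A_sun + Q_int = 0.114*1361*5.34 + 81.7 = 910.2224 W
Denominator = eps*sigma*A_rad = 0.666*5.67e-8*2.43 = 9.1762146e-08 W/K^4
T^4 = 9.9193665e+09 K^4
T = 315.5884 K = 42.4384 C

42.4384 degrees Celsius


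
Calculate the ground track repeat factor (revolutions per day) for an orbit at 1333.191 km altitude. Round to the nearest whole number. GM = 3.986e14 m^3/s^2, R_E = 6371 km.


r = 7.704191e+06 m
T = 2*pi*sqrt(r^3/mu) = 6729.7942 s = 112.1632 min
revs/day = 1440 / 112.1632 = 12.8384
Rounded: 13 revolutions per day

13 revolutions per day


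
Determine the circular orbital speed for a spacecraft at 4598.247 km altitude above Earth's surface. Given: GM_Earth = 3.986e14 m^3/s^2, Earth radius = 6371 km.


r = R_E + alt = 6371.0 + 4598.247 = 10969.2470 km = 1.0969247e+07 m
v = sqrt(mu/r) = sqrt(3.986e14 / 1.0969247e+07) = 6028.0971 m/s = 6.0281 km/s

6.0281 km/s


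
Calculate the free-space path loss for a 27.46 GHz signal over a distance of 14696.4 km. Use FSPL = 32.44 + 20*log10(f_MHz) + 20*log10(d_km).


f = 27.46 GHz = 27460.0000 MHz
d = 14696.4 km
FSPL = 32.44 + 20*log10(27460.0000) + 20*log10(14696.4)
FSPL = 32.44 + 88.7740 + 83.3442
FSPL = 204.5582 dB

204.5582 dB


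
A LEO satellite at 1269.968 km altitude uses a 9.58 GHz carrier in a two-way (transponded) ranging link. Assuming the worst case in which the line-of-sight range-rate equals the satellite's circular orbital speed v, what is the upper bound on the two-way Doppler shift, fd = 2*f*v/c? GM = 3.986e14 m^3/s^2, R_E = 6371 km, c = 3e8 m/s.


r = 7.640968e+06 m
v = sqrt(mu/r) = 7222.6149 m/s (worst-case radial velocity)
f = 9.58 GHz = 9.58e+09 Hz
fd = 2*f*v/c = 2*9.58e+09*7222.6149/3.0e+08
fd = 461284.3354 Hz

461284.3354 Hz


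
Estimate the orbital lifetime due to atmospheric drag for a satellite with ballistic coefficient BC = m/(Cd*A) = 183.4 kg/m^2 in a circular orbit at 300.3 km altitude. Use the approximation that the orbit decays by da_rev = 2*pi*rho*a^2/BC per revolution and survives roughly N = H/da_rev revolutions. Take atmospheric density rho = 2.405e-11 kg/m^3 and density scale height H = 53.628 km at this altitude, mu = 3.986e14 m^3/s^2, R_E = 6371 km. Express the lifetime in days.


a = R_E + alt = 6671.3000 km = 6.6713e+06 m
da_rev = 2*pi*rho*a^2/BC = 2*pi*2.405e-11*(6.6713e+06)^2/183.4 = 36.670477 m per revolution
N = H/da_rev = 53628.0000 m / 36.670477 m = 1462.4298 revolutions
P = 2*pi*sqrt(a^3/mu) = 5422.8417 s
lifetime = N*P = 1462.4298 * 5422.8417 = 7.9305256e+06 s = 91.7885 days

91.7885 days
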